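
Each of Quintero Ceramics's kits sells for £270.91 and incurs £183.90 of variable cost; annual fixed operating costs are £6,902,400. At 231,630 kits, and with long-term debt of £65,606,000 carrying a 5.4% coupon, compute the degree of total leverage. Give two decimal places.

Contribution at this volume is 231,630 × £87.01 = £20,154,126.30.
EBIT = £20,154,126.30 − £6,902,400 = £13,251,726.30. Interest = £3,542,724.00, so EBIT − I = £9,709,002.30.
DCL = contribution ÷ (EBIT − I) = £20,154,126.30 ÷ £9,709,002.30 = 2.0758.

2.08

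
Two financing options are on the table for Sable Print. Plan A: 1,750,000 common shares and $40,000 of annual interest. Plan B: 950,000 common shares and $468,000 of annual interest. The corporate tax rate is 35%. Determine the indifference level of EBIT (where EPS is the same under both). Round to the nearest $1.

Set EPS_A = EPS_B: (EBIT − $40,000)(1 − 0.35) ÷ 1,750,000 = (EBIT − $468,000)(1 − 0.35) ÷ 950,000.
The (1 − t) factor cancels: (EBIT − 40,000) × 950,000 = (EBIT − 468,000) × 1,750,000.
Solving, EBIT = (468,000·1,750,000 − 40,000·950,000) / (1,750,000 − 950,000) = 781,000,000,000 / 800,000 = 976,250.00.

$976,250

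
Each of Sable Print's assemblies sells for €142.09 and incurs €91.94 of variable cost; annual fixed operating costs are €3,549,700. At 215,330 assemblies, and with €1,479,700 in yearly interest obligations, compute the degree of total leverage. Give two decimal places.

Total contribution margin = 215,330 × €50.15 = €10,798,799.50.
Operating income = contribution − fixed costs = €10,798,799.50 − €3,549,700 = €7,249,099.50. Interest = €1,479,700.00.
DOL = €10,798,799.50 ÷ €7,249,099.50 = 1.4897; DFL = €7,249,099.50 ÷ €5,769,399.50 = 1.2565.
Combined leverage = 1.4897 × 1.2565 = 1.8718.

1.87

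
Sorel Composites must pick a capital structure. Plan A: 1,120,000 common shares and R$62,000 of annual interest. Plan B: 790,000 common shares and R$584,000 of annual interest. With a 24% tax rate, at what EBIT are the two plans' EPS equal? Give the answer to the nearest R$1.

At indifference, (EBIT − 62,000)(1 − t)/1,120,000 = (EBIT − 584,000)(1 − t)/790,000.
The (1 − t) factor cancels: (EBIT − 62,000) × 790,000 = (EBIT − 584,000) × 1,120,000.
EBIT × (1,120,000 − 790,000) = 584,000 × 1,120,000 − 62,000 × 790,000 = 605,100,000,000, so EBIT = 605,100,000,000 ÷ 330,000 = 1,833,636.36.

R$1,833,636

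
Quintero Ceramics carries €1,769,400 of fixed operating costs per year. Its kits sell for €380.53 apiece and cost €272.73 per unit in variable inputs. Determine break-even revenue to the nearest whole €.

€6,245,916

CM per unit = €380.53 − €272.73 = €107.80; CM ratio = €107.80 / €380.53 = 0.2833.
Break-even revenue = fixed costs × price ÷ CM = €1,769,400 × €380.53 ÷ €107.80 = €6,245,916.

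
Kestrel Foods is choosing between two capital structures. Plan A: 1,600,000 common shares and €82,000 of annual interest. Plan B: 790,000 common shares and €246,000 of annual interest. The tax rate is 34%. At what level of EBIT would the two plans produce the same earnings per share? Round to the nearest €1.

€405,951

At indifference, (EBIT − 82,000)(1 − t)/1,600,000 = (EBIT − 246,000)(1 − t)/790,000.
Cancelling (1 − t) and cross-multiplying: 790,000·(EBIT − 82,000) = 1,600,000·(EBIT − 246,000).
Solving, EBIT = (246,000·1,600,000 − 82,000·790,000) / (1,600,000 − 790,000) = 328,820,000,000 / 810,000 = 405,950.62.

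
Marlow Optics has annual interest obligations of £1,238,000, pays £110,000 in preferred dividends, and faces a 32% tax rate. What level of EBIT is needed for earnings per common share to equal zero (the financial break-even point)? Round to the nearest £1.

£1,399,765

Grossing the preferred dividend up to pre-tax terms: £110,000 / (1 − 0.32) = £161,764.71.
EPS = 0 when EBIT covers interest plus the pre-tax preferred burden: £1,238,000 + £161,764.71 = £1,399,764.71.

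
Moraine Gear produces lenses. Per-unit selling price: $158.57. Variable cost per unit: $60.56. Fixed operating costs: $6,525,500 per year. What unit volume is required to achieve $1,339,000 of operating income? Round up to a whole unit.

Each unit contributes $158.57 − $60.56 = $98.01.
Need Q such that Q × $98.01 − $6,525,500 = $1,339,000, i.e. Q = $7,864,500 / $98.01 = 80,241.81 → 80,242.

80,242 lenses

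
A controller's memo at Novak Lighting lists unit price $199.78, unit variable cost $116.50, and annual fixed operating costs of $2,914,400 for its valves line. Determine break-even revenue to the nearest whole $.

CM per unit = $199.78 − $116.50 = $83.28; CM ratio = $83.28 / $199.78 = 0.4169.
Break-even revenue = fixed costs × price ÷ CM = $2,914,400 × $199.78 ÷ $83.28 = $6,991,340.

$6,991,340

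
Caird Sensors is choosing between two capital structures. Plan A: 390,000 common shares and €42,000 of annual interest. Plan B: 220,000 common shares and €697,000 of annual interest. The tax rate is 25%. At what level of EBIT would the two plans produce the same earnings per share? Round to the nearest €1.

Set EPS_A = EPS_B: (EBIT − €42,000)(1 − 0.25) ÷ 390,000 = (EBIT − €697,000)(1 − 0.25) ÷ 220,000.
The (1 − t) factor cancels: (EBIT − 42,000) × 220,000 = (EBIT − 697,000) × 390,000.
EBIT × (390,000 − 220,000) = 697,000 × 390,000 − 42,000 × 220,000 = 262,590,000,000, so EBIT = 262,590,000,000 ÷ 170,000 = 1,544,647.06.

€1,544,647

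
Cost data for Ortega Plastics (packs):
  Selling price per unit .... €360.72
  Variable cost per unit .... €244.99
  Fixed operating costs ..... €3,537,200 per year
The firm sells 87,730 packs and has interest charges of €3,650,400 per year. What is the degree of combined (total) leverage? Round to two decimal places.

At 87,730 units, contribution = 87,730 × €115.73 = €10,152,992.90.
Operating income = contribution − fixed costs = €10,152,992.90 − €3,537,200 = €6,615,792.90. Interest = €3,650,400.00, so EBIT − I = €2,965,392.90.
DCL = contribution ÷ (EBIT − I) = €10,152,992.90 ÷ €2,965,392.90 = 3.4238.

3.42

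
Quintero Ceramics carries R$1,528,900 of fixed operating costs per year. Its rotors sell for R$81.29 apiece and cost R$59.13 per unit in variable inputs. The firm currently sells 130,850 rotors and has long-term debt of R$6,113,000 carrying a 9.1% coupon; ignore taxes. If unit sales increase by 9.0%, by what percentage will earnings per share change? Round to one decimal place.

+32.0%

At 130,850 units, contribution = 130,850 × R$22.16 = R$2,899,636.00.
Operating income = contribution − fixed costs = R$2,899,636.00 − R$1,528,900 = R$1,370,736.00.
Interest = R$556,283.00, so EBIT − I = R$814,453.00.
Degree of combined leverage = contribution ÷ (EBIT − I) = R$2,899,636.00 ÷ R$814,453.00 = 3.5602.
%ΔEPS = DCL × %ΔSales = 3.5602 × +9.0% = +32.0%.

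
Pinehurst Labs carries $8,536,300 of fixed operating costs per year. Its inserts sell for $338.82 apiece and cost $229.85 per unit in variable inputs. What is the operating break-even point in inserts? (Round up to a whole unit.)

78,337 inserts

Unit CM = price − variable cost = $338.82 − $229.85 = $108.97.
Break-even Q = $8,536,300 / $108.97 = 78,336.24 → 78,337 inserts.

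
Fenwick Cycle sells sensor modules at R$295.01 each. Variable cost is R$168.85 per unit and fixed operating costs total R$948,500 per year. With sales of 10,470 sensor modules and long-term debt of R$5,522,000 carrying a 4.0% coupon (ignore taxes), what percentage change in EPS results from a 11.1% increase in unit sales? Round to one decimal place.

+96.8%

Total contribution margin = 10,470 × R$126.16 = R$1,320,895.20.
Operating income = contribution − fixed costs = R$1,320,895.20 − R$948,500 = R$372,395.20.
After interest of R$220,880.00, pre-tax earnings = R$151,515.20.
DCL = total CM / (EBIT − I) = R$1,320,895.20 / R$151,515.20 = 8.7179.
%ΔEPS = DCL × %ΔSales = 8.7179 × +11.1% = +96.8%.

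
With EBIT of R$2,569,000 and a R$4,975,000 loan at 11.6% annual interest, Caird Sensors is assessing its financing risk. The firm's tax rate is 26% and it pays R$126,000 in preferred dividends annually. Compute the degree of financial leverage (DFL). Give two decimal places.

Annual interest charges come to R$577,100.00.
Pre-tax preferred-dividend burden = R$126,000 ÷ (1 − 0.26) = R$170,270.27.
DFL = EBIT ÷ [EBIT − I − D_p/(1−t)] = R$2,569,000 ÷ [R$2,569,000 − R$577,100.00 − R$170,270.27] = R$2,569,000 ÷ R$1,821,629.73 = 1.4103.

1.41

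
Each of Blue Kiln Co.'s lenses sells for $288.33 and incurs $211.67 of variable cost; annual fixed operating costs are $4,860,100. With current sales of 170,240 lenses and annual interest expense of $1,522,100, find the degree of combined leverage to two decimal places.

1.96

Total contribution margin = 170,240 × $76.66 = $13,050,598.40.
Operating income = contribution − fixed costs = $13,050,598.40 − $4,860,100 = $8,190,498.40. Interest = $1,522,100.00, so EBIT − I = $6,668,398.40.
Degree of total leverage = total CM / (EBIT − interest) = $13,050,598.40 / $6,668,398.40 = 1.9571.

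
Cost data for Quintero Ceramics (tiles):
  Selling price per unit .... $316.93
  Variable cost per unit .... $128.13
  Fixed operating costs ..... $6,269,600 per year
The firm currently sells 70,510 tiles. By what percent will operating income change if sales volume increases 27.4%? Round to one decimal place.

+51.8%

At 70,510 units, contribution = 70,510 × $188.80 = $13,312,288.00.
Operating income = contribution − fixed costs = $13,312,288.00 − $6,269,600 = $7,042,688.00.
DOL = contribution ÷ EBIT = $13,312,288.00 ÷ $7,042,688.00 = 1.8902.
Operating income changes by 1.8902 × +27.4% = +51.8%.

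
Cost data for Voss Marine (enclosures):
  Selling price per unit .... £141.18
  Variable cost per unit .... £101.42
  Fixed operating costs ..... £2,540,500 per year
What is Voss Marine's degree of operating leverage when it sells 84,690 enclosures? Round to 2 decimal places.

4.07

Total contribution margin = 84,690 × £39.76 = £3,367,274.40.
Subtracting fixed costs: EBIT = £3,367,274.40 − £2,540,500 = £826,774.40.
Degree of operating leverage = £3,367,274.40 / £826,774.40 = 4.0728.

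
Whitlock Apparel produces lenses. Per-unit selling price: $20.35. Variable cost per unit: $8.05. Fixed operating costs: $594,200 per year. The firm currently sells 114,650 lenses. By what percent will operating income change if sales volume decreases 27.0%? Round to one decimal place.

-46.7%

Contribution at this volume is 114,650 × $12.30 = $1,410,195.00.
Subtracting fixed costs: EBIT = $1,410,195.00 − $594,200 = $815,995.00.
So DOL = total CM / EBIT = $1,410,195.00 / $815,995.00 = 1.7282.
Operating income changes by 1.7282 × -27.0% = -46.7%.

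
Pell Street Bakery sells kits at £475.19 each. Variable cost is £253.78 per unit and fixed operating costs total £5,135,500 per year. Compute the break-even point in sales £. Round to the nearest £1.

Contribution margin per unit = £475.19 − £253.78 = £221.41, a CM ratio of £221.41 ÷ £475.19 = 0.4659.
Break-even revenue = fixed costs × price ÷ CM = £5,135,500 × £475.19 ÷ £221.41 = £11,021,807.

£11,021,807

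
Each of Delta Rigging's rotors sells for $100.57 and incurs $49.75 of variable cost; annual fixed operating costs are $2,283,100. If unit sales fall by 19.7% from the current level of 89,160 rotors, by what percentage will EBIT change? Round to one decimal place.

Contribution at this volume is 89,160 × $50.82 = $4,531,111.20.
EBIT = $4,531,111.20 − $2,283,100 = $2,248,011.20.
So DOL = total CM / EBIT = $4,531,111.20 / $2,248,011.20 = 2.0156.
So EBIT moves 2.0156 × (-19.7%) = -39.7%.

-39.7%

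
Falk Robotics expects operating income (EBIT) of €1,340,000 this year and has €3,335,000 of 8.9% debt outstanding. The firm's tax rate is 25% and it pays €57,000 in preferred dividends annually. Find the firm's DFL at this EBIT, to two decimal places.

1.39

Annual interest charges come to €296,815.00.
Preferred dividends grossed up pre-tax: €57,000 / (1 − 0.25) = €76,000.00.
DFL = EBIT ÷ [EBIT − I − D_p/(1−t)] = €1,340,000 ÷ [€1,340,000 − €296,815.00 − €76,000.00] = €1,340,000 ÷ €967,185.00 = 1.3855.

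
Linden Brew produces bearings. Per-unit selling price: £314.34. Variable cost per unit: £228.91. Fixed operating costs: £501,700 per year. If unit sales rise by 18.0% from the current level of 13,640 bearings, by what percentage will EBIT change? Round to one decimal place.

At 13,640 units, contribution = 13,640 × £85.43 = £1,165,265.20.
Subtracting fixed costs: EBIT = £1,165,265.20 − £501,700 = £663,565.20.
So DOL = total CM / EBIT = £1,165,265.20 / £663,565.20 = 1.7561.
Operating income changes by 1.7561 × +18.0% = +31.6%.

+31.6%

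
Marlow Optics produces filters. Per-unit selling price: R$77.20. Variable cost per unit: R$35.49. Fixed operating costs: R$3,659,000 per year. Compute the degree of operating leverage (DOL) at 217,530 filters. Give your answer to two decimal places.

Total contribution margin = 217,530 × R$41.71 = R$9,073,176.30.
EBIT = R$9,073,176.30 − R$3,659,000 = R$5,414,176.30.
DOL = contribution ÷ EBIT = R$9,073,176.30 ÷ R$5,414,176.30 = 1.6758.

1.68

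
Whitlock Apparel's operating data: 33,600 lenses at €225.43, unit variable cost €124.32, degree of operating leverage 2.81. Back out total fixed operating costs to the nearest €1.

Contribution at this volume is 33,600 × €101.11 = €3,397,296.00.
DOL = contribution / EBIT, so EBIT = €3,397,296.00 / 2.81 = €1,209,002.14.
Fixed costs = CM − EBIT = €3,397,296.00 − €1,209,002.14 = €2,188,294.

€2,188,294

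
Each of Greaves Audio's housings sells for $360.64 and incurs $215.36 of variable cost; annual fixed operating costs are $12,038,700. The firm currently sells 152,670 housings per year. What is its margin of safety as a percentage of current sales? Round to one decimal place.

Contribution margin per unit = $360.64 − $215.36 = $145.28. Break-even units = $12,038,700 ÷ $145.28 = 82,865.50; break-even revenue = 82,865.50 × $360.64 = $29,884,614.32.
Current sales = 152,670 × $360.64 = $55,058,908.80.
Margin of safety = ($55,058,908.80 − $29,884,614.32) ÷ $55,058,908.80 = 45.7%.

45.7%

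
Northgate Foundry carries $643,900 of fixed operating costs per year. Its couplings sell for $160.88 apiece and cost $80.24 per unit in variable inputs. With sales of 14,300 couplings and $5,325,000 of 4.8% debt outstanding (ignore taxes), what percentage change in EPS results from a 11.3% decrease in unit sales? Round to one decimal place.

Total contribution margin = 14,300 × $80.64 = $1,153,152.00.
Operating income = contribution − fixed costs = $1,153,152.00 − $643,900 = $509,252.00.
Interest = $255,600.00, so EBIT − I = $253,652.00.
Degree of combined leverage = contribution ÷ (EBIT − I) = $1,153,152.00 ÷ $253,652.00 = 4.5462.
EPS therefore changes by 4.5462 × (-11.3%) = -51.4%.

-51.4%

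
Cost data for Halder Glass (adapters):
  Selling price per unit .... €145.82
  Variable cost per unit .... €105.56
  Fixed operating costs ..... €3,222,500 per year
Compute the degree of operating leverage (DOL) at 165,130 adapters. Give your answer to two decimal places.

Contribution at this volume is 165,130 × €40.26 = €6,648,133.80.
Subtracting fixed costs: EBIT = €6,648,133.80 − €3,222,500 = €3,425,633.80.
DOL = contribution ÷ EBIT = €6,648,133.80 ÷ €3,425,633.80 = 1.9407.

1.94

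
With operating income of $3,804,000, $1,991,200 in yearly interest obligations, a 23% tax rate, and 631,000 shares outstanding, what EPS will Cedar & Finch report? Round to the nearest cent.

$2.21

Pre-tax income = $3,804,000 − $1,991,200.00 = $1,812,800.00.
Net income = $1,812,800.00 × (1 − 0.23) = $1,395,856.00.
Per share: $1,395,856.00 / 631,000 shares = $2.21.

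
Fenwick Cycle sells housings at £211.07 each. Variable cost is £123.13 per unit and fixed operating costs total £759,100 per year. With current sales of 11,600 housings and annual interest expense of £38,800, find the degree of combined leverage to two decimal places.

4.59

Contribution at this volume is 11,600 × £87.94 = £1,020,104.00.
Operating income = contribution − fixed costs = £1,020,104.00 − £759,100 = £261,004.00. Interest = £38,800.00, so EBIT − I = £222,204.00.
Degree of total leverage = total CM / (EBIT − interest) = £1,020,104.00 / £222,204.00 = 4.5908.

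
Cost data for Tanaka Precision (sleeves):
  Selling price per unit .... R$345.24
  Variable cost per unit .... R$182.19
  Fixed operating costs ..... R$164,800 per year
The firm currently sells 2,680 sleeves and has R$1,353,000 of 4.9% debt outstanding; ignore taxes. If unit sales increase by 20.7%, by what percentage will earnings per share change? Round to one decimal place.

+43.9%

Total contribution margin = 2,680 × R$163.05 = R$436,974.00.
EBIT = R$436,974.00 − R$164,800 = R$272,174.00.
Interest = R$66,297.00, so EBIT − I = R$205,877.00.
DCL = total CM / (EBIT − I) = R$436,974.00 / R$205,877.00 = 2.1225.
%ΔEPS = DCL × %ΔSales = 2.1225 × +20.7% = +43.9%.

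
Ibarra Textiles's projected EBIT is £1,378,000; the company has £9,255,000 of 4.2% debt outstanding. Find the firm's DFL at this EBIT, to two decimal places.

Interest = £388,710.00.
DFL = EBIT ÷ (EBIT − I) = £1,378,000 ÷ (£1,378,000 − £388,710.00) = £1,378,000 ÷ £989,290.00 = 1.3929.

1.39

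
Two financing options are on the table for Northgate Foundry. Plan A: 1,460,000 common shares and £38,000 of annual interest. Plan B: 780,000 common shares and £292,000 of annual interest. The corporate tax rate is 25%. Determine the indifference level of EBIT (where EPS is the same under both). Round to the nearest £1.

£583,353

At indifference, (EBIT − 38,000)(1 − t)/1,460,000 = (EBIT − 292,000)(1 − t)/780,000.
The (1 − t) factor cancels: (EBIT − 38,000) × 780,000 = (EBIT − 292,000) × 1,460,000.
Solving, EBIT = (292,000·1,460,000 − 38,000·780,000) / (1,460,000 − 780,000) = 396,680,000,000 / 680,000 = 583,352.94.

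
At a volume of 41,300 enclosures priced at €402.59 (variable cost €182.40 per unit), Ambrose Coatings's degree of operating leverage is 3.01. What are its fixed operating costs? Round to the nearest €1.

€6,072,635

Contribution at this volume is 41,300 × €220.19 = €9,093,847.00.
Since DOL = CM ÷ EBIT, EBIT = €9,093,847.00 ÷ 3.01 = €3,021,211.63.
And FC = contribution − EBIT = €9,093,847.00 − €3,021,211.63 = €6,072,635.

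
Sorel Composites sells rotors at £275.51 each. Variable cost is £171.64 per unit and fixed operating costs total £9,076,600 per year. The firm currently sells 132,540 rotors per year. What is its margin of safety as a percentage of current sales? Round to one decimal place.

Contribution margin per unit = £275.51 − £171.64 = £103.87. Break-even units = £9,076,600 ÷ £103.87 = 87,384.23; break-even revenue = 87,384.23 × £275.51 = £24,075,229.29.
Current sales = 132,540 × £275.51 = £36,516,095.40.
Margin of safety = (£36,516,095.40 − £24,075,229.29) ÷ £36,516,095.40 = 34.1%.

34.1%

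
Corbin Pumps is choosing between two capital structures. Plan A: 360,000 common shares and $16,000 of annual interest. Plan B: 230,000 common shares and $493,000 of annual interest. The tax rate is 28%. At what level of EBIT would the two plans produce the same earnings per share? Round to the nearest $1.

$1,336,923

Set EPS_A = EPS_B: (EBIT − $16,000)(1 − 0.28) ÷ 360,000 = (EBIT − $493,000)(1 − 0.28) ÷ 230,000.
The (1 − t) factor cancels: (EBIT − 16,000) × 230,000 = (EBIT − 493,000) × 360,000.
EBIT × (360,000 − 230,000) = 493,000 × 360,000 − 16,000 × 230,000 = 173,800,000,000, so EBIT = 173,800,000,000 ÷ 130,000 = 1,336,923.08.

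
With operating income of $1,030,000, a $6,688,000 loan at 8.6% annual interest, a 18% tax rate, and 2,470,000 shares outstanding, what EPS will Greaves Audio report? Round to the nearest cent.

$0.15

Pre-tax income = $1,030,000 − $575,168.00 = $454,832.00.
Net income = $454,832.00 × (1 − 0.18) = $372,962.24.
Per share: $372,962.24 / 2,470,000 shares = $0.15.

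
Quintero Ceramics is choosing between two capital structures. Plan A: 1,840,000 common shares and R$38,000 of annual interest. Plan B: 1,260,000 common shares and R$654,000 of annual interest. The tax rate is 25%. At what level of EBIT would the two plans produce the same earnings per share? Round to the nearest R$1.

R$1,992,207

Set EPS_A = EPS_B: (EBIT − R$38,000)(1 − 0.25) ÷ 1,840,000 = (EBIT − R$654,000)(1 − 0.25) ÷ 1,260,000.
The (1 − t) factor cancels: (EBIT − 38,000) × 1,260,000 = (EBIT − 654,000) × 1,840,000.
EBIT × (1,840,000 − 1,260,000) = 654,000 × 1,840,000 − 38,000 × 1,260,000 = 1,155,480,000,000, so EBIT = 1,155,480,000,000 ÷ 580,000 = 1,992,206.90.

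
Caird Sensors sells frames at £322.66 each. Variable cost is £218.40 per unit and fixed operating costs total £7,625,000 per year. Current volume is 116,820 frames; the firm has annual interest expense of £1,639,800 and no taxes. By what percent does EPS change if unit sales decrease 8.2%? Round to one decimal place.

-34.3%

At 116,820 units, contribution = 116,820 × £104.26 = £12,179,653.20.
EBIT = £12,179,653.20 − £7,625,000 = £4,554,653.20.
After interest of £1,639,800.00, pre-tax earnings = £2,914,853.20.
DCL = total CM / (EBIT − I) = £12,179,653.20 / £2,914,853.20 = 4.1785.
EPS therefore changes by 4.1785 × (-8.2%) = -34.3%.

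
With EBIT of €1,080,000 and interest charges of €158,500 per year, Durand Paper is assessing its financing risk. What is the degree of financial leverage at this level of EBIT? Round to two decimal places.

Annual interest charges come to €158,500.00.
Degree of financial leverage = EBIT / (EBIT − interest) = €1,080,000 / €921,500.00 = 1.1720.

1.17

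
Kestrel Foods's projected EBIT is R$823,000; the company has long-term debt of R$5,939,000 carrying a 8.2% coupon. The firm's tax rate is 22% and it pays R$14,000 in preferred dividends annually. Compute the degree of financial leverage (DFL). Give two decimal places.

Annual interest charges come to R$486,998.00.
Preferred dividends grossed up pre-tax: R$14,000 / (1 − 0.22) = R$17,948.72.
DFL = EBIT ÷ [EBIT − I − D_p/(1−t)] = R$823,000 ÷ [R$823,000 − R$486,998.00 − R$17,948.72] = R$823,000 ÷ R$318,053.28 = 2.5876.

2.59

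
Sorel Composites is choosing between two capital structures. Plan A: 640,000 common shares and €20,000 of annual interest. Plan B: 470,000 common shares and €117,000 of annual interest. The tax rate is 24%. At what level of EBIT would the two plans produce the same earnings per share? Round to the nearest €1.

At indifference, (EBIT − 20,000)(1 − t)/640,000 = (EBIT − 117,000)(1 − t)/470,000.
The (1 − t) factor cancels: (EBIT − 20,000) × 470,000 = (EBIT − 117,000) × 640,000.
Solving, EBIT = (117,000·640,000 − 20,000·470,000) / (640,000 − 470,000) = 65,480,000,000 / 170,000 = 385,176.47.

€385,176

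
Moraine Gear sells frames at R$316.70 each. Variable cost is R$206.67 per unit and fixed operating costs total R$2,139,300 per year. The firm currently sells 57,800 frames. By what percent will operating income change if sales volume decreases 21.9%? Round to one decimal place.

Total contribution margin = 57,800 × R$110.03 = R$6,359,734.00.
EBIT = R$6,359,734.00 − R$2,139,300 = R$4,220,434.00.
So DOL = total CM / EBIT = R$6,359,734.00 / R$4,220,434.00 = 1.5069.
%ΔEBIT = DOL × %ΔSales = 1.5069 × -21.9% = -33.0%.

-33.0%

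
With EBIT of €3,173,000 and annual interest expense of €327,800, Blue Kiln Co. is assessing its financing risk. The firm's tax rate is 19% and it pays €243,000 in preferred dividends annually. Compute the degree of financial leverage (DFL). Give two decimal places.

1.25

Annual interest charges come to €327,800.00.
Preferred dividends grossed up pre-tax: €243,000 / (1 − 0.19) = €300,000.00.
DFL = EBIT ÷ [EBIT − I − D_p/(1−t)] = €3,173,000 ÷ [€3,173,000 − €327,800.00 − €300,000.00] = €3,173,000 ÷ €2,545,200.00 = 1.2467.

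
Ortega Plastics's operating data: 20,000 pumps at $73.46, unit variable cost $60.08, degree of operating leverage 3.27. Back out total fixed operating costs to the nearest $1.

$185,765

At 20,000 units, contribution = 20,000 × $13.38 = $267,600.00.
Since DOL = CM ÷ EBIT, EBIT = $267,600.00 ÷ 3.27 = $81,834.86.
And FC = contribution − EBIT = $267,600.00 − $81,834.86 = $185,765.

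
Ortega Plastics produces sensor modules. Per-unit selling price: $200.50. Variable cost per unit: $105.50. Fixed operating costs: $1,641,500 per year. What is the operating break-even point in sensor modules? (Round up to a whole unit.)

Each unit contributes $200.50 − $105.50 = $95.00.
Break-even volume = fixed costs ÷ CM per unit = $1,641,500 ÷ $95.00 = 17,278.95, so 17,279 sensor modules.

17,279 sensor modules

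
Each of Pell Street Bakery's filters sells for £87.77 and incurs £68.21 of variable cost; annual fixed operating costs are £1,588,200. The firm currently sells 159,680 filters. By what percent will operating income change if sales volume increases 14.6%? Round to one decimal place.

+29.7%

Contribution at this volume is 159,680 × £19.56 = £3,123,340.80.
EBIT = £3,123,340.80 − £1,588,200 = £1,535,140.80.
So DOL = total CM / EBIT = £3,123,340.80 / £1,535,140.80 = 2.0346.
%ΔEBIT = DOL × %ΔSales = 2.0346 × +14.6% = +29.7%.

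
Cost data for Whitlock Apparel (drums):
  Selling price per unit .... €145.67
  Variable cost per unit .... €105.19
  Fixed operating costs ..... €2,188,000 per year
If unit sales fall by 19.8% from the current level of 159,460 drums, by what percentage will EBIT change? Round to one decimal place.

At 159,460 units, contribution = 159,460 × €40.48 = €6,454,940.80.
Operating income = contribution − fixed costs = €6,454,940.80 − €2,188,000 = €4,266,940.80.
Degree of operating leverage = €6,454,940.80 / €4,266,940.80 = 1.5128.
Operating income changes by 1.5128 × -19.8% = -30.0%.

-30.0%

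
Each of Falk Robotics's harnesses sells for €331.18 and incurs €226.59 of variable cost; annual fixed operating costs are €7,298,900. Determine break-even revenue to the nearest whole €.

CM per unit = €331.18 − €226.59 = €104.59; CM ratio = €104.59 / €331.18 = 0.3158.
Break-even sales = FC ÷ CM ratio = €7,298,900 × €331.18 / €104.59 = €23,111,671.

€23,111,671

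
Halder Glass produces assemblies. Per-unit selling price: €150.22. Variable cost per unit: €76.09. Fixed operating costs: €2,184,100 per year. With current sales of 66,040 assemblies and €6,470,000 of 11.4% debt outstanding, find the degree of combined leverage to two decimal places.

Contribution at this volume is 66,040 × €74.13 = €4,895,545.20.
Operating income = contribution − fixed costs = €4,895,545.20 − €2,184,100 = €2,711,445.20. Interest = €737,580.00, so EBIT − I = €1,973,865.20.
DCL = contribution ÷ (EBIT − I) = €4,895,545.20 ÷ €1,973,865.20 = 2.4802.

2.48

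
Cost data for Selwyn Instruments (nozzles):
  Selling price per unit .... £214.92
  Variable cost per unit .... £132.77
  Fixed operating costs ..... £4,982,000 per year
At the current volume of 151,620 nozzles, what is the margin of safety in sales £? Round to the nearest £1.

£19,552,312

Contribution margin per unit = £214.92 − £132.77 = £82.15. Break-even units = £4,982,000 ÷ £82.15 = 60,645.16; break-even revenue = 60,645.16 × £214.92 = £13,033,858.06.
Current sales = 151,620 × £214.92 = £32,586,170.40.
Margin of safety = £32,586,170.40 − £13,033,858.06 = £19,552,312.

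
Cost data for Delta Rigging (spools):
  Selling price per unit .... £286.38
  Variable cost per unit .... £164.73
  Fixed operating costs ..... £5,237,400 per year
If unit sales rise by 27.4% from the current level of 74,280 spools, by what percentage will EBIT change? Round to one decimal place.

At 74,280 units, contribution = 74,280 × £121.65 = £9,036,162.00.
EBIT = £9,036,162.00 − £5,237,400 = £3,798,762.00.
DOL = contribution ÷ EBIT = £9,036,162.00 ÷ £3,798,762.00 = 2.3787.
%ΔEBIT = DOL × %ΔSales = 2.3787 × +27.4% = +65.2%.

+65.2%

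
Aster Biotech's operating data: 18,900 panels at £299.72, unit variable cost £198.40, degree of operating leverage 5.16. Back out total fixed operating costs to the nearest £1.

£1,543,834

At 18,900 units, contribution = 18,900 × £101.32 = £1,914,948.00.
Since DOL = CM ÷ EBIT, EBIT = £1,914,948.00 ÷ 5.16 = £371,113.95.
And FC = contribution − EBIT = £1,914,948.00 − £371,113.95 = £1,543,834.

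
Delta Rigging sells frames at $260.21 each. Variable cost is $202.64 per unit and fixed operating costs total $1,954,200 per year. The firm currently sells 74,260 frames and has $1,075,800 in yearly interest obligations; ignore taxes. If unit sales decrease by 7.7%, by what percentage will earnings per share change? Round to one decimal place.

Contribution at this volume is 74,260 × $57.57 = $4,275,148.20.
Subtracting fixed costs: EBIT = $4,275,148.20 − $1,954,200 = $2,320,948.20.
After interest of $1,075,800.00, pre-tax earnings = $1,245,148.20.
DCL = total CM / (EBIT − I) = $4,275,148.20 / $1,245,148.20 = 3.4334.
EPS therefore changes by 3.4334 × (-7.7%) = -26.4%.

-26.4%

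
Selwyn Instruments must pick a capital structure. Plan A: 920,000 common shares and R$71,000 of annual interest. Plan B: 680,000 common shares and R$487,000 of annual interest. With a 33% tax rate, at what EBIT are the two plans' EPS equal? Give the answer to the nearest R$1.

Set EPS_A = EPS_B: (EBIT − R$71,000)(1 − 0.33) ÷ 920,000 = (EBIT − R$487,000)(1 − 0.33) ÷ 680,000.
Cancelling (1 − t) and cross-multiplying: 680,000·(EBIT − 71,000) = 920,000·(EBIT − 487,000).
EBIT × (920,000 − 680,000) = 487,000 × 920,000 − 71,000 × 680,000 = 399,760,000,000, so EBIT = 399,760,000,000 ÷ 240,000 = 1,665,666.67.

R$1,665,667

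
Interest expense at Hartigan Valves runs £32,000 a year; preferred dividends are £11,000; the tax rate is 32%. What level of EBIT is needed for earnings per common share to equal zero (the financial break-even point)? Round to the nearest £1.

£48,176

Preferred dividends are paid after tax, so their pre-tax equivalent is £11,000 ÷ (1 − 0.32) = £16,176.47.
EPS = 0 when EBIT covers interest plus the pre-tax preferred burden: £32,000 + £16,176.47 = £48,176.47.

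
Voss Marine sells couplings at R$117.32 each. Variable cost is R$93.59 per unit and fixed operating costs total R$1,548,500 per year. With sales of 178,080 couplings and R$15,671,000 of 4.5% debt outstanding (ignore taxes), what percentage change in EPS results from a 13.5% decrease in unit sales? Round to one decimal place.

-28.9%

Contribution at this volume is 178,080 × R$23.73 = R$4,225,838.40.
Operating income = contribution − fixed costs = R$4,225,838.40 − R$1,548,500 = R$2,677,338.40.
Interest = R$705,195.00, so EBIT − I = R$1,972,143.40.
DCL = total CM / (EBIT − I) = R$4,225,838.40 / R$1,972,143.40 = 2.1428.
EPS therefore changes by 2.1428 × (-13.5%) = -28.9%.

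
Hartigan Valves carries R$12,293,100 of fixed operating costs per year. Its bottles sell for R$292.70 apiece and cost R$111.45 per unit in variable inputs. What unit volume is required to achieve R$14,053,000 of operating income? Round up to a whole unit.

Each unit contributes R$292.70 − R$111.45 = R$181.25.
Required volume = (fixed costs + target profit) ÷ CM = (R$12,293,100 + R$14,053,000) ÷ R$181.25 = 145,357.79, so 145,358 bottles.

145,358 bottles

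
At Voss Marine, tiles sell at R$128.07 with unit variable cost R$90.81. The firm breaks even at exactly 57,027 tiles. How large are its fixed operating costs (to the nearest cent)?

R$2,124,826.02

Each unit contributes R$128.07 − R$90.81 = R$37.26.
Since BE = FC / CM, FC = 57,027 × R$37.26 = R$2,124,826.02.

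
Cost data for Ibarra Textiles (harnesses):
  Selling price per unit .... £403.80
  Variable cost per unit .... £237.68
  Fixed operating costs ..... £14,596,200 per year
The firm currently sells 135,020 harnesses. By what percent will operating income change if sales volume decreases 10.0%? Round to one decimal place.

Total contribution margin = 135,020 × £166.12 = £22,429,522.40.
Operating income = contribution − fixed costs = £22,429,522.40 − £14,596,200 = £7,833,322.40.
DOL = contribution ÷ EBIT = £22,429,522.40 ÷ £7,833,322.40 = 2.8633.
Operating income changes by 2.8633 × -10.0% = -28.6%.

-28.6%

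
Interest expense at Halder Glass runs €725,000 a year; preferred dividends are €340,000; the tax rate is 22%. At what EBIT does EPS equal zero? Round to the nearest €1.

Grossing the preferred dividend up to pre-tax terms: €340,000 / (1 − 0.22) = €435,897.44.
EPS = 0 when EBIT covers interest plus the pre-tax preferred burden: €725,000 + €435,897.44 = €1,160,897.44.

€1,160,897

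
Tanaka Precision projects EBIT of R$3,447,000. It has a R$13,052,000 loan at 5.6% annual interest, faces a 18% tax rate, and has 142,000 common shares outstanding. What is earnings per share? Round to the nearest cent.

Pre-tax income = R$3,447,000 − R$730,912.00 = R$2,716,088.00.
Net income = R$2,716,088.00 × (1 − 0.18) = R$2,227,192.16.
EPS = R$2,227,192.16 ÷ 142,000 = R$15.68.

R$15.68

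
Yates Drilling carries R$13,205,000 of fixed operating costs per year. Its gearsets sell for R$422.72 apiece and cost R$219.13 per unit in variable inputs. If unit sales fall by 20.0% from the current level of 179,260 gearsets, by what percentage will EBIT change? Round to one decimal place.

-31.3%

Contribution at this volume is 179,260 × R$203.59 = R$36,495,543.40.
EBIT = R$36,495,543.40 − R$13,205,000 = R$23,290,543.40.
Degree of operating leverage = R$36,495,543.40 / R$23,290,543.40 = 1.5670.
Operating income changes by 1.5670 × -20.0% = -31.3%.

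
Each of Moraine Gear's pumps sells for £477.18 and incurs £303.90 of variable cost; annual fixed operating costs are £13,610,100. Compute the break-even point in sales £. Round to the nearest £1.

£37,479,614

Contribution margin per unit = £477.18 − £303.90 = £173.28, a CM ratio of £173.28 ÷ £477.18 = 0.3631.
Break-even sales = FC ÷ CM ratio = £13,610,100 × £477.18 / £173.28 = £37,479,614.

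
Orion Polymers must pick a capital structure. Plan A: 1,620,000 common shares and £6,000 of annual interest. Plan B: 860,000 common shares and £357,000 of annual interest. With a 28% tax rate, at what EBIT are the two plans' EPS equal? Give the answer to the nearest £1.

£754,184

At indifference, (EBIT − 6,000)(1 − t)/1,620,000 = (EBIT − 357,000)(1 − t)/860,000.
The (1 − t) factor cancels: (EBIT − 6,000) × 860,000 = (EBIT − 357,000) × 1,620,000.
Solving, EBIT = (357,000·1,620,000 − 6,000·860,000) / (1,620,000 − 860,000) = 573,180,000,000 / 760,000 = 754,184.21.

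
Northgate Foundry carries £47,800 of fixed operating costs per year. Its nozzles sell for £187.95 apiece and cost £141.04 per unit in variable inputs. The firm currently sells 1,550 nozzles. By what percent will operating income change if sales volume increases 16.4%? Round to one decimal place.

+47.9%

Contribution at this volume is 1,550 × £46.91 = £72,710.50.
Subtracting fixed costs: EBIT = £72,710.50 − £47,800 = £24,910.50.
DOL = contribution ÷ EBIT = £72,710.50 ÷ £24,910.50 = 2.9189.
%ΔEBIT = DOL × %ΔSales = 2.9189 × +16.4% = +47.9%.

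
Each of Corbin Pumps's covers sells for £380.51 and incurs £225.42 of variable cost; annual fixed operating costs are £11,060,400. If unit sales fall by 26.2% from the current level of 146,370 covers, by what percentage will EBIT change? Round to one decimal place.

Total contribution margin = 146,370 × £155.09 = £22,700,523.30.
Subtracting fixed costs: EBIT = £22,700,523.30 − £11,060,400 = £11,640,123.30.
So DOL = total CM / EBIT = £22,700,523.30 / £11,640,123.30 = 1.9502.
%ΔEBIT = DOL × %ΔSales = 1.9502 × -26.2% = -51.1%.

-51.1%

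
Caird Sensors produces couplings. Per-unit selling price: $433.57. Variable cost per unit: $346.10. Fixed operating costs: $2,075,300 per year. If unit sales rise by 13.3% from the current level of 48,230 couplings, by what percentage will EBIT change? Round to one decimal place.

Total contribution margin = 48,230 × $87.47 = $4,218,678.10.
Operating income = contribution − fixed costs = $4,218,678.10 − $2,075,300 = $2,143,378.10.
DOL = contribution ÷ EBIT = $4,218,678.10 ÷ $2,143,378.10 = 1.9682.
%ΔEBIT = DOL × %ΔSales = 1.9682 × +13.3% = +26.2%.

+26.2%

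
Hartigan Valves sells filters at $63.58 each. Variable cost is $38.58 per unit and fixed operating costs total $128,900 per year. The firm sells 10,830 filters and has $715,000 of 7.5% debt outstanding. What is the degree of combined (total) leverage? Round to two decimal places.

At 10,830 units, contribution = 10,830 × $25.00 = $270,750.00.
Operating income = contribution − fixed costs = $270,750.00 − $128,900 = $141,850.00. Interest = $53,625.00.
DOL = $270,750.00 ÷ $141,850.00 = 1.9087; DFL = $141,850.00 ÷ $88,225.00 = 1.6078.
DCL = DOL × DFL = 1.9087 × 1.6078 = 3.0688.

3.07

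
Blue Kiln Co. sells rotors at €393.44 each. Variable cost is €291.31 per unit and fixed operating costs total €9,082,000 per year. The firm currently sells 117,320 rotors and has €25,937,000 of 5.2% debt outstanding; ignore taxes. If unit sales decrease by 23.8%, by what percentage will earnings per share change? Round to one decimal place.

-183.8%

At 117,320 units, contribution = 117,320 × €102.13 = €11,981,891.60.
EBIT = €11,981,891.60 − €9,082,000 = €2,899,891.60.
Interest = €1,348,724.00, so EBIT − I = €1,551,167.60.
Degree of combined leverage = contribution ÷ (EBIT − I) = €11,981,891.60 ÷ €1,551,167.60 = 7.7244.
%ΔEPS = DCL × %ΔSales = 7.7244 × -23.8% = -183.8%.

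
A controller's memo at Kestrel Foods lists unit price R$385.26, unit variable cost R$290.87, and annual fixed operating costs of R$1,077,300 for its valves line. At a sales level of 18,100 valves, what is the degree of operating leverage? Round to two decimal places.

2.71

Contribution at this volume is 18,100 × R$94.39 = R$1,708,459.00.
Subtracting fixed costs: EBIT = R$1,708,459.00 − R$1,077,300 = R$631,159.00.
So DOL = total CM / EBIT = R$1,708,459.00 / R$631,159.00 = 2.7069.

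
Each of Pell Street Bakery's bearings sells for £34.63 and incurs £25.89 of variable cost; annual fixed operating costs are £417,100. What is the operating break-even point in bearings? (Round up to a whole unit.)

Each unit contributes £34.63 − £25.89 = £8.74.
Break-even Q = £417,100 / £8.74 = 47,723.11 → 47,724 bearings.

47,724 bearings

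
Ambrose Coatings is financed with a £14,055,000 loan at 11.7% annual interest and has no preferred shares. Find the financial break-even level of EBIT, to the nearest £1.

£1,644,435

Annual interest = 11.7% × £14,055,000 = £1,644,435.00.
With no preferred dividends, EPS = 0 when EBIT exactly covers interest, so the financial break-even EBIT is £1,644,435.00.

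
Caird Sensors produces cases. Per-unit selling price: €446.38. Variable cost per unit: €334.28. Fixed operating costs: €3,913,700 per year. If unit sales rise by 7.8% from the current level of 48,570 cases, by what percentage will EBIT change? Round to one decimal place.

Total contribution margin = 48,570 × €112.10 = €5,444,697.00.
Subtracting fixed costs: EBIT = €5,444,697.00 − €3,913,700 = €1,530,997.00.
Degree of operating leverage = €5,444,697.00 / €1,530,997.00 = 3.5563.
So EBIT moves 3.5563 × (+7.8%) = +27.7%.

+27.7%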